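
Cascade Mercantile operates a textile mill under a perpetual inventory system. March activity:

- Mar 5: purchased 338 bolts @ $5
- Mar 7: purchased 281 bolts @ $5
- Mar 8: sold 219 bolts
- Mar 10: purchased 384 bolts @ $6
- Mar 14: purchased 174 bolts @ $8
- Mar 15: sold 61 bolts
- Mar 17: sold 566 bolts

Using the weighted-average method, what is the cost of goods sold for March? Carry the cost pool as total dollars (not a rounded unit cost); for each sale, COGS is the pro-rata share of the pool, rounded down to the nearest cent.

After Mar 5: 338 on hand, pool $1,690.00 (≈ $5.0000 each)
After Mar 7: 619 on hand, pool $3,095.00 (≈ $5.0000 each)
Mar 8, sell 219: 219/619 × $3,095.00 → $1,095.00
After Mar 10: 784 on hand, pool $4,304.00 (≈ $5.4898 each)
After Mar 14: 958 on hand, pool $5,696.00 (≈ $5.9457 each)
Mar 15, sell 61: 61/958 × $5,696.00 → $362.68
Mar 17, sell 566: 566/897 × $5,333.32 → $3,365.28
Total COGS = $1,095.00 + $362.68 + $3,365.28 = $4,822.96
Ending inventory (cost pool remaining) = $1,968.04

COGS = $4,822.96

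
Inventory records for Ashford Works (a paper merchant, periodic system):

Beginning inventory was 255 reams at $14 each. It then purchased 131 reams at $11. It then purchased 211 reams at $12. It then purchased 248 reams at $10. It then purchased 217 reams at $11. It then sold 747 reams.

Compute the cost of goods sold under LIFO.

COGS = $8,180

Sale 1 (747) [LIFO — newest first]: 217 @ $11 + 248 @ $10 + 211 @ $12 + 71 @ $11 = $8,180
Ending inventory: 255 @ $14 + 60 @ $11 = $4,230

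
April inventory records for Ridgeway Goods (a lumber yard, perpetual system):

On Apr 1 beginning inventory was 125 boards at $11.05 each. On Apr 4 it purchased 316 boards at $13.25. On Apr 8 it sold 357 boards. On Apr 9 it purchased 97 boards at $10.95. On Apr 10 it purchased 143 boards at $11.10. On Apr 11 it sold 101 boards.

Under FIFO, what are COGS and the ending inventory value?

COGS = $5,754.40; ending inventory = $2,463.30

Apr 8, 357 sold [FIFO — oldest first]: 125 @ $11.05 + 232 @ $13.25 = $4,455.25
Apr 11, 101 sold [FIFO — oldest first]: 84 @ $13.25 + 17 @ $10.95 = $1,299.15
Total COGS = $4,455.25 + $1,299.15 = $5,754.40
Ending inventory: 80 @ $10.95 + 143 @ $11.10 = $2,463.30
Check: goods available $8,217.70 = COGS $5,754.40 + ending $2,463.30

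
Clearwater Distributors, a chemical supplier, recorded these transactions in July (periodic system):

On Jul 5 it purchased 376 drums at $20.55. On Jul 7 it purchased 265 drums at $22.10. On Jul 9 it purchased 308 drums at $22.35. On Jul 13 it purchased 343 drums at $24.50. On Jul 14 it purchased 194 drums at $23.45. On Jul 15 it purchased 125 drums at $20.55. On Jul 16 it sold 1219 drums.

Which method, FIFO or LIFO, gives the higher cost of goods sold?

LIFO

FIFO COGS: 376 @ $20.55 + 265 @ $22.10 + 308 @ $22.35 + 270 @ $24.50 = $27,082.10
LIFO COGS: 125 @ $20.55 + 194 @ $23.45 + 343 @ $24.50 + 308 @ $22.35 + 249 @ $22.10 = $27,908.25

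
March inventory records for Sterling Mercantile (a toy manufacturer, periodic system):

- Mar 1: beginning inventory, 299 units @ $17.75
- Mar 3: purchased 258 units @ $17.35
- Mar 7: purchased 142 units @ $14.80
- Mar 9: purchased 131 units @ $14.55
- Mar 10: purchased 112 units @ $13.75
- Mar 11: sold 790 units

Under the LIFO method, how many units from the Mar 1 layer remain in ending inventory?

Mar 11, 790 sold [LIFO — newest first]: 112 @ $13.75 + 131 @ $14.55 + 142 @ $14.80 + 258 @ $17.35 + 147 @ $17.75 = $12,633.20
Ending inventory: 152 @ $17.75 = $2,698.00

152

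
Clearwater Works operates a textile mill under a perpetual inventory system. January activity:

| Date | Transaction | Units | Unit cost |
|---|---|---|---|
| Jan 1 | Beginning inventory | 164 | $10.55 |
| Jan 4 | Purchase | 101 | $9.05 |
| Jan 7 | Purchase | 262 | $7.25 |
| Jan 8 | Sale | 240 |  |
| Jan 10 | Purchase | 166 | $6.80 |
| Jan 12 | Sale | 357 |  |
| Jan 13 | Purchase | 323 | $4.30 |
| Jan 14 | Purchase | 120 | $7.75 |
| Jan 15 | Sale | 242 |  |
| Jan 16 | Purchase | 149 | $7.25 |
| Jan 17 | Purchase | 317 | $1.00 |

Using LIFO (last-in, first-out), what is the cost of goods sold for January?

COGS = $6,114.35

Jan 8, 240 sold [LIFO — newest first]: 240 @ $7.25 = $1,740.00
Jan 12, 357 sold [LIFO — newest first]: 166 @ $6.80 + 22 @ $7.25 + 101 @ $9.05 + 68 @ $10.55 = $2,919.75
Jan 15, 242 sold [LIFO — newest first]: 120 @ $7.75 + 122 @ $4.30 = $1,454.60
Total COGS = $1,740.00 + $2,919.75 + $1,454.60 = $6,114.35
Ending inventory: 96 @ $10.55 + 201 @ $4.30 + 149 @ $7.25 + 317 @ $1.00 = $3,274.35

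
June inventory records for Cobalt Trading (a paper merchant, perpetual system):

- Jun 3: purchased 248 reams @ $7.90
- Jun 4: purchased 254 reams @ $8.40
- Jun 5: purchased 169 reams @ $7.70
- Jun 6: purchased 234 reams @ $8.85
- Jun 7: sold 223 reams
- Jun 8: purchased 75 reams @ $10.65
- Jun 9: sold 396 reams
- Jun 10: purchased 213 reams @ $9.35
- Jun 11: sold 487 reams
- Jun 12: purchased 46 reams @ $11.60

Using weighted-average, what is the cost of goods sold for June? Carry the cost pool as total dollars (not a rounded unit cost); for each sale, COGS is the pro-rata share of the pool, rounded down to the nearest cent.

COGS = $9,489.09

After Jun 3: 248 on hand, pool $1,959.20 (≈ $7.9000 each)
After Jun 4: 502 on hand, pool $4,092.80 (≈ $8.1530 each)
After Jun 5: 671 on hand, pool $5,394.10 (≈ $8.0389 each)
After Jun 6: 905 on hand, pool $7,465.00 (≈ $8.2486 each)
Jun 7, sell 223: 223/905 × $7,465.00 → $1,839.44
After Jun 8: 757 on hand, pool $6,424.31 (≈ $8.4865 each)
Jun 9, sell 396: 396/757 × $6,424.31 → $3,360.66
After Jun 10: 574 on hand, pool $5,055.20 (≈ $8.8070 each)
Jun 11, sell 487: 487/574 × $5,055.20 → $4,288.99
After Jun 12: 133 on hand, pool $1,299.81 (≈ $9.7730 each)
Total COGS = $1,839.44 + $3,360.66 + $4,288.99 = $9,489.09
Ending inventory (cost pool remaining) = $1,299.81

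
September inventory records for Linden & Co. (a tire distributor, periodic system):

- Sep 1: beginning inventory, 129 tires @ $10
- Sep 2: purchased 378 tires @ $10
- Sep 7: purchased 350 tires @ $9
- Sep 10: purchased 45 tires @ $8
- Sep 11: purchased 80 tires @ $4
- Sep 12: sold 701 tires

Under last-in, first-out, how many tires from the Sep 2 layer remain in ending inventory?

Sep 12, 701 sold [LIFO — newest first]: 80 @ $4 + 45 @ $8 + 350 @ $9 + 226 @ $10 = $6,090
Ending inventory: 129 @ $10 + 152 @ $10 = $2,810

152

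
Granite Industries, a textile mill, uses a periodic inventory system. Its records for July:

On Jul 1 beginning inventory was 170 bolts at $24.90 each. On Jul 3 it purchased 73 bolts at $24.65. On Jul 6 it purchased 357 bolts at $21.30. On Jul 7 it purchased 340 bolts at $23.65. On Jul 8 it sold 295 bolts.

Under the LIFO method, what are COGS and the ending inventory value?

COGS = $6,976.75; ending inventory = $14,700.80

Jul 8, 295 sold [LIFO — newest first]: 295 @ $23.65 = $6,976.75
Ending inventory: 170 @ $24.90 + 73 @ $24.65 + 357 @ $21.30 + 45 @ $23.65 = $14,700.80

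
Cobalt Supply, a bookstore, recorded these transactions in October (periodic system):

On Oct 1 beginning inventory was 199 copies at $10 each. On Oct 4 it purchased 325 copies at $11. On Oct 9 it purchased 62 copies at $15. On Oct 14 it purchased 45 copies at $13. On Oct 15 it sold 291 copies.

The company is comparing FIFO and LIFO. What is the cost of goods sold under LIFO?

FIFO COGS: 199 @ $10 + 92 @ $11 = $3,002
LIFO COGS: 45 @ $13 + 62 @ $15 + 184 @ $11 = $3,539

COGS = $3,539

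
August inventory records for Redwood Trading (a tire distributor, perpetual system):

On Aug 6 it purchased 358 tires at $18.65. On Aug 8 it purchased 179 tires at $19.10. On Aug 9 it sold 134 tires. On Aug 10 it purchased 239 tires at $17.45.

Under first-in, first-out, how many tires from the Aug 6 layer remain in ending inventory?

Aug 9, 134 sold [FIFO — oldest first]: 134 @ $18.65 = $2,499.10
Ending inventory: 224 @ $18.65 + 179 @ $19.10 + 239 @ $17.45 = $11,767.05

224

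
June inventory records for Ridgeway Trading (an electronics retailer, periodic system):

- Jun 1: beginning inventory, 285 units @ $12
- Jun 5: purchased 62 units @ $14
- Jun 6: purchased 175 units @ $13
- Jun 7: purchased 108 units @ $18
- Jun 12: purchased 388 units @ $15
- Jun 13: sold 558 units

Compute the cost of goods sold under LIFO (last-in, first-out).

Jun 13, 558 sold [LIFO — newest first]: 388 @ $15 + 108 @ $18 + 62 @ $13 = $8,570
Ending inventory: 285 @ $12 + 62 @ $14 + 113 @ $13 = $5,757

COGS = $8,570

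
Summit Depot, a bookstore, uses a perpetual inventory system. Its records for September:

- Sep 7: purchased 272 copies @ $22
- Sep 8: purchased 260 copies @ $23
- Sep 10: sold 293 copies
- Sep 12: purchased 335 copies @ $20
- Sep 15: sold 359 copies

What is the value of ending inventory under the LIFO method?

Ending inventory = $4,730

Sep 10, 293 sold [LIFO — newest first]: 260 @ $23 + 33 @ $22 = $6,706
Sep 15, 359 sold [LIFO — newest first]: 335 @ $20 + 24 @ $22 = $7,228
Total COGS = $6,706 + $7,228 = $13,934
Ending inventory: 215 @ $22 = $4,730
Check: goods available $18,664 = COGS $13,934 + ending $4,730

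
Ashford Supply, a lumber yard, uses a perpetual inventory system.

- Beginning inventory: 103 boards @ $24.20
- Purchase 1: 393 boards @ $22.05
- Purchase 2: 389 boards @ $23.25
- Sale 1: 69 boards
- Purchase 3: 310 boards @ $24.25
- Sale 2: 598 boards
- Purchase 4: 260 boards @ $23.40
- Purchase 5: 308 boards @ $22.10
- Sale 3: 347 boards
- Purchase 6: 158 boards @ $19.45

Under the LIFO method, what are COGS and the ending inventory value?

COGS = $23,537.15; ending inventory = $20,146.75

Sale 1 (69) [LIFO — newest first]: 69 @ $23.25 = $1,604.25
Sale 2 (598) [LIFO — newest first]: 310 @ $24.25 + 288 @ $23.25 = $14,213.50
Sale 3 (347) [LIFO — newest first]: 308 @ $22.10 + 39 @ $23.40 = $7,719.40
Total COGS = $1,604.25 + $14,213.50 + $7,719.40 = $23,537.15
Ending inventory: 103 @ $24.20 + 393 @ $22.05 + 32 @ $23.25 + 221 @ $23.40 + 158 @ $19.45 = $20,146.75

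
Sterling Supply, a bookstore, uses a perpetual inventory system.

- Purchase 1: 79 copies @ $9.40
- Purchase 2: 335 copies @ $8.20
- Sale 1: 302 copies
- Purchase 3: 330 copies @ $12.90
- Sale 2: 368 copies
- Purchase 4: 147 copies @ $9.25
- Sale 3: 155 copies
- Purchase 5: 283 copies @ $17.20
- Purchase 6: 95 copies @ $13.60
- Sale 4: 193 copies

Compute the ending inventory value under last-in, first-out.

Ending inventory = $3,802.40

Sale 1 (302) [LIFO — newest first]: 302 @ $8.20 = $2,476.40
Sale 2 (368) [LIFO — newest first]: 330 @ $12.90 + 33 @ $8.20 + 5 @ $9.40 = $4,574.60
Sale 3 (155) [LIFO — newest first]: 147 @ $9.25 + 8 @ $9.40 = $1,434.95
Sale 4 (193) [LIFO — newest first]: 95 @ $13.60 + 98 @ $17.20 = $2,977.60
Total COGS = $2,476.40 + $4,574.60 + $1,434.95 + $2,977.60 = $11,463.55
Ending inventory: 66 @ $9.40 + 185 @ $17.20 = $3,802.40
Check: goods available $15,265.95 = COGS $11,463.55 + ending $3,802.40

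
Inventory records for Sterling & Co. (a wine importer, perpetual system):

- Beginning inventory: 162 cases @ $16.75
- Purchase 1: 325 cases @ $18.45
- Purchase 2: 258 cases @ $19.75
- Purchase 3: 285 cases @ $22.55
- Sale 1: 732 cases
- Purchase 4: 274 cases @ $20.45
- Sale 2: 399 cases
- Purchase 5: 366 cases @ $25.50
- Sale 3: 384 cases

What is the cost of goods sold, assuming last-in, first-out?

COGS = $32,572.05

Sale 1 (732) [LIFO — newest first]: 285 @ $22.55 + 258 @ $19.75 + 189 @ $18.45 = $15,009.30
Sale 2 (399) [LIFO — newest first]: 274 @ $20.45 + 125 @ $18.45 = $7,909.55
Sale 3 (384) [LIFO — newest first]: 366 @ $25.50 + 11 @ $18.45 + 7 @ $16.75 = $9,653.20
Total COGS = $15,009.30 + $7,909.55 + $9,653.20 = $32,572.05
Ending inventory: 155 @ $16.75 = $2,596.25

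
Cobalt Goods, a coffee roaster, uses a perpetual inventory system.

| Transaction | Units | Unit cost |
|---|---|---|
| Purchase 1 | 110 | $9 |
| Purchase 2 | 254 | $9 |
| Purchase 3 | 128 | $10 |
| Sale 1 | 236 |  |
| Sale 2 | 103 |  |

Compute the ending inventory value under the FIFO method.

Sale 1 (236) [FIFO — oldest first]: 110 @ $9 + 126 @ $9 = $2,124
Sale 2 (103) [FIFO — oldest first]: 103 @ $9 = $927
Total COGS = $2,124 + $927 = $3,051
Ending inventory: 25 @ $9 + 128 @ $10 = $1,505

Ending inventory = $1,505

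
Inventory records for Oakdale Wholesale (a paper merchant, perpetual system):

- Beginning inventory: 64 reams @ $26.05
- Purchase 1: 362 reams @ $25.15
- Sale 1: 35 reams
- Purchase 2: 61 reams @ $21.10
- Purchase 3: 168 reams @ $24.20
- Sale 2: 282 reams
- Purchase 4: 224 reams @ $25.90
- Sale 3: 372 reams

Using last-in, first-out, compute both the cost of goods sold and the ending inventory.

COGS = $17,089.70; ending inventory = $4,836.10

Sale 1 (35) [LIFO — newest first]: 35 @ $25.15 = $880.25
Sale 2 (282) [LIFO — newest first]: 168 @ $24.20 + 61 @ $21.10 + 53 @ $25.15 = $6,685.65
Sale 3 (372) [LIFO — newest first]: 224 @ $25.90 + 148 @ $25.15 = $9,523.80
Total COGS = $880.25 + $6,685.65 + $9,523.80 = $17,089.70
Ending inventory: 64 @ $26.05 + 126 @ $25.15 = $4,836.10
Check: goods available $21,925.80 = COGS $17,089.70 + ending $4,836.10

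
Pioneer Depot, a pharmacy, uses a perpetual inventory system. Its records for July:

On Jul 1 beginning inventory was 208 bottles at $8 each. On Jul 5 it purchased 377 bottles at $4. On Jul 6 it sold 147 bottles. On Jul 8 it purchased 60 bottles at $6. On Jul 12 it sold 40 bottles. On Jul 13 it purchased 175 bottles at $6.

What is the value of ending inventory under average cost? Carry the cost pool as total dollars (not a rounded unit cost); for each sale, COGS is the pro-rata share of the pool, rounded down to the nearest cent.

Ending inventory = $3,565.27

After Jul 1: 208 on hand, pool $1,664.00 (≈ $8.0000 each)
After Jul 5: 585 on hand, pool $3,172.00 (≈ $5.4222 each)
Jul 6, sell 147: 147/585 × $3,172.00 → $797.06
After Jul 8: 498 on hand, pool $2,734.94 (≈ $5.4918 each)
Jul 12, sell 40: 40/498 × $2,734.94 → $219.67
After Jul 13: 633 on hand, pool $3,565.27 (≈ $5.6323 each)
Total COGS = $797.06 + $219.67 = $1,016.73
Ending inventory (cost pool remaining) = $3,565.27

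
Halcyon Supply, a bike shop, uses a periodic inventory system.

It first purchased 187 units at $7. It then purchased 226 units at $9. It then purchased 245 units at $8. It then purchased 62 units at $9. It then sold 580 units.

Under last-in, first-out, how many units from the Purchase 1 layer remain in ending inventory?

Sale 1 (580) [LIFO — newest first]: 62 @ $9 + 245 @ $8 + 226 @ $9 + 47 @ $7 = $4,881
Ending inventory: 140 @ $7 = $980
Check: goods available $5,861 = COGS $4,881 + ending $980

140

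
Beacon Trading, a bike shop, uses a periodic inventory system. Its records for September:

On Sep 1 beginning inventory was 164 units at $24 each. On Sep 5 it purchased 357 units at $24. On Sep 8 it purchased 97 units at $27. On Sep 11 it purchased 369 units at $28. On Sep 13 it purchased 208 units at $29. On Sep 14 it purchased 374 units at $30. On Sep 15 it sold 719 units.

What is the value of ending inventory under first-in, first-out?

Ending inventory = $24,756

Sep 15, 719 sold [FIFO — oldest first]: 164 @ $24 + 357 @ $24 + 97 @ $27 + 101 @ $28 = $17,951
Ending inventory: 268 @ $28 + 208 @ $29 + 374 @ $30 = $24,756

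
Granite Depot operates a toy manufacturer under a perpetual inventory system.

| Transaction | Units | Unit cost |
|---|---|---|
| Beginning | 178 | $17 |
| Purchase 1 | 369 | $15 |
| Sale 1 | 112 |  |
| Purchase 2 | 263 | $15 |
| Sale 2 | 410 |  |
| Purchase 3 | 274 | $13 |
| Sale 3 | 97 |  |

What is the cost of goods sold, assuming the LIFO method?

Sale 1 (112) [LIFO — newest first]: 112 @ $15 = $1,680
Sale 2 (410) [LIFO — newest first]: 263 @ $15 + 147 @ $15 = $6,150
Sale 3 (97) [LIFO — newest first]: 97 @ $13 = $1,261
Total COGS = $1,680 + $6,150 + $1,261 = $9,091
Ending inventory: 178 @ $17 + 110 @ $15 + 177 @ $13 = $6,977
Check: goods available $16,068 = COGS $9,091 + ending $6,977

COGS = $9,091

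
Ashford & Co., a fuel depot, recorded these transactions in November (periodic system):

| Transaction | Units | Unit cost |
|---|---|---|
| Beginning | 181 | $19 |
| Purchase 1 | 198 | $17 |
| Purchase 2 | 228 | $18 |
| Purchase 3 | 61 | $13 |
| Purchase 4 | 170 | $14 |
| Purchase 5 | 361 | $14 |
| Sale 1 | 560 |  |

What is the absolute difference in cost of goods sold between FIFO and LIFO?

FIFO COGS: 181 @ $19 + 198 @ $17 + 181 @ $18 = $10,063
LIFO COGS: 361 @ $14 + 170 @ $14 + 29 @ $13 = $7,811
Difference = |$10,063 − $7,811| = $2,252

$2,252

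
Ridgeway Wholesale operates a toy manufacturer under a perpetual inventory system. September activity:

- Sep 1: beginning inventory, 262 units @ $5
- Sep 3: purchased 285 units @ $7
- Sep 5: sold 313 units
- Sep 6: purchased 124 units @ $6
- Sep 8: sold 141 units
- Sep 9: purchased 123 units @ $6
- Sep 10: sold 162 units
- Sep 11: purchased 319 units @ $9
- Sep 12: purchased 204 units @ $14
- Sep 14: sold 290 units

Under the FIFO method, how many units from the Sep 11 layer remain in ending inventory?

Sep 5, 313 sold [FIFO — oldest first]: 262 @ $5 + 51 @ $7 = $1,667
Sep 8, 141 sold [FIFO — oldest first]: 141 @ $7 = $987
Sep 10, 162 sold [FIFO — oldest first]: 93 @ $7 + 69 @ $6 = $1,065
Sep 14, 290 sold [FIFO — oldest first]: 55 @ $6 + 123 @ $6 + 112 @ $9 = $2,076
Total COGS = $1,667 + $987 + $1,065 + $2,076 = $5,795
Ending inventory: 207 @ $9 + 204 @ $14 = $4,719
Check: goods available $10,514 = COGS $5,795 + ending $4,719

207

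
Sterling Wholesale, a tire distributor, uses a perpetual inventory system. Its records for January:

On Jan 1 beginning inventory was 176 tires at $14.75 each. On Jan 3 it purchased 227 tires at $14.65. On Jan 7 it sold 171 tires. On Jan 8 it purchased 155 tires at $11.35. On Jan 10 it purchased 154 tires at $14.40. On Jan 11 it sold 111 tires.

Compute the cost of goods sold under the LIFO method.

Jan 7, 171 sold [LIFO — newest first]: 171 @ $14.65 = $2,505.15
Jan 11, 111 sold [LIFO — newest first]: 111 @ $14.40 = $1,598.40
Total COGS = $2,505.15 + $1,598.40 = $4,103.55
Ending inventory: 176 @ $14.75 + 56 @ $14.65 + 155 @ $11.35 + 43 @ $14.40 = $5,794.85

COGS = $4,103.55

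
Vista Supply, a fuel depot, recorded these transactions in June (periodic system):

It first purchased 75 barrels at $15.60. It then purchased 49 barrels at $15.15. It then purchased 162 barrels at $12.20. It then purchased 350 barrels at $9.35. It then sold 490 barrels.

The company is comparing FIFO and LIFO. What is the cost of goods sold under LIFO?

COGS = $4,980.50

FIFO COGS: 75 @ $15.60 + 49 @ $15.15 + 162 @ $12.20 + 204 @ $9.35 = $5,796.15
LIFO COGS: 350 @ $9.35 + 140 @ $12.20 = $4,980.50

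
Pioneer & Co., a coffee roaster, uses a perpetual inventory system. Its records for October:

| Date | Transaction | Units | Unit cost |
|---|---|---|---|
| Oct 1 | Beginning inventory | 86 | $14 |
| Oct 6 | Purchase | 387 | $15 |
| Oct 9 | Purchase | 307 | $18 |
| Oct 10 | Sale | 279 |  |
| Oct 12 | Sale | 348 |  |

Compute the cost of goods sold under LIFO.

COGS = $10,326

Oct 10, 279 sold [LIFO — newest first]: 279 @ $18 = $5,022
Oct 12, 348 sold [LIFO — newest first]: 28 @ $18 + 320 @ $15 = $5,304
Total COGS = $5,022 + $5,304 = $10,326
Ending inventory: 86 @ $14 + 67 @ $15 = $2,209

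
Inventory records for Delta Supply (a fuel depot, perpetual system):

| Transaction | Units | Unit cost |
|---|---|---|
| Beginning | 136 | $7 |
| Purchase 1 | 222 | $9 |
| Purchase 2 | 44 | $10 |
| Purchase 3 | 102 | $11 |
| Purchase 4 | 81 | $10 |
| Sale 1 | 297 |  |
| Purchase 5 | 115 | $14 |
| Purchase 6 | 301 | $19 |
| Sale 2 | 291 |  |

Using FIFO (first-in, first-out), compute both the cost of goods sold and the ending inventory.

COGS = $5,364; ending inventory = $7,287

Sale 1 (297) [FIFO — oldest first]: 136 @ $7 + 161 @ $9 = $2,401
Sale 2 (291) [FIFO — oldest first]: 61 @ $9 + 44 @ $10 + 102 @ $11 + 81 @ $10 + 3 @ $14 = $2,963
Total COGS = $2,401 + $2,963 = $5,364
Ending inventory: 112 @ $14 + 301 @ $19 = $7,287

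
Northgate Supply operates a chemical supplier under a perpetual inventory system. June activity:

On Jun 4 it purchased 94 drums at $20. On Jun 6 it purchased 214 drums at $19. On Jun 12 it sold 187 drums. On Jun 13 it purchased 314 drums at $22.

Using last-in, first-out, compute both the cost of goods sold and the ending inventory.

COGS = $3,553; ending inventory = $9,301

Jun 12, 187 sold [LIFO — newest first]: 187 @ $19 = $3,553
Ending inventory: 94 @ $20 + 27 @ $19 + 314 @ $22 = $9,301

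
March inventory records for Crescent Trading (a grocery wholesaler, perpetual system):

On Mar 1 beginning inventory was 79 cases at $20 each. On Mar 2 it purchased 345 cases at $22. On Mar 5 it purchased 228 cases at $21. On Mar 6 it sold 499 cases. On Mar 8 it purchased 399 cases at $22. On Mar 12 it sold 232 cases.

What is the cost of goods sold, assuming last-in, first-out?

COGS = $15,854

Mar 6, 499 sold [LIFO — newest first]: 228 @ $21 + 271 @ $22 = $10,750
Mar 12, 232 sold [LIFO — newest first]: 232 @ $22 = $5,104
Total COGS = $10,750 + $5,104 = $15,854
Ending inventory: 79 @ $20 + 74 @ $22 + 167 @ $22 = $6,882
Check: goods available $22,736 = COGS $15,854 + ending $6,882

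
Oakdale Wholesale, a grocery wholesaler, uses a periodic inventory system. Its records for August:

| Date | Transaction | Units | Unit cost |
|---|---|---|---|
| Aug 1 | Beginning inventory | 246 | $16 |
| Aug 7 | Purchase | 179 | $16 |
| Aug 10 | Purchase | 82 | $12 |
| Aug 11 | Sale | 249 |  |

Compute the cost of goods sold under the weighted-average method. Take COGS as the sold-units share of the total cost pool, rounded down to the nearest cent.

COGS = $3,822.91

Aug 11, sell 249: 249/507 × $7,784.00 → $3,822.91
Ending inventory (cost pool remaining) = $3,961.09
Check: goods available $7,784.00 = COGS $3,822.91 + ending $3,961.09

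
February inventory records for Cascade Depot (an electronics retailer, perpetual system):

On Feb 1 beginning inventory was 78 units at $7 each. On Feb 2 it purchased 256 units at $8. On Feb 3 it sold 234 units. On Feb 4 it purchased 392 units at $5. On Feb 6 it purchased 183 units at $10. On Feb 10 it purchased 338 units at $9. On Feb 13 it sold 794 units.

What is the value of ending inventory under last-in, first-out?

Ending inventory = $1,317

Feb 3, 234 sold [LIFO — newest first]: 234 @ $8 = $1,872
Feb 13, 794 sold [LIFO — newest first]: 338 @ $9 + 183 @ $10 + 273 @ $5 = $6,237
Total COGS = $1,872 + $6,237 = $8,109
Ending inventory: 78 @ $7 + 22 @ $8 + 119 @ $5 = $1,317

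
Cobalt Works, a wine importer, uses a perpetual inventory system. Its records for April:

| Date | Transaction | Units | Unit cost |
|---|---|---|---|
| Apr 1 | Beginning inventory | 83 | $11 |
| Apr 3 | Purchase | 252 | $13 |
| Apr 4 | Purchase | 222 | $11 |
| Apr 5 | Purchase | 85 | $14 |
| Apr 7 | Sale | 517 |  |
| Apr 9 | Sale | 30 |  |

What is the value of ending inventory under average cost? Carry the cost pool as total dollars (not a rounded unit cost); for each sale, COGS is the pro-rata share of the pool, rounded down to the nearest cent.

After Apr 1: 83 on hand, pool $913.00 (≈ $11.0000 each)
After Apr 3: 335 on hand, pool $4,189.00 (≈ $12.5045 each)
After Apr 4: 557 on hand, pool $6,631.00 (≈ $11.9048 each)
After Apr 5: 642 on hand, pool $7,821.00 (≈ $12.1822 each)
Apr 7, sell 517: 517/642 × $7,821.00 → $6,298.21
Apr 9, sell 30: 30/125 × $1,522.79 → $365.46
Total COGS = $6,298.21 + $365.46 = $6,663.67
Ending inventory (cost pool remaining) = $1,157.33
Check: goods available $7,821.00 = COGS $6,663.67 + ending $1,157.33

Ending inventory = $1,157.33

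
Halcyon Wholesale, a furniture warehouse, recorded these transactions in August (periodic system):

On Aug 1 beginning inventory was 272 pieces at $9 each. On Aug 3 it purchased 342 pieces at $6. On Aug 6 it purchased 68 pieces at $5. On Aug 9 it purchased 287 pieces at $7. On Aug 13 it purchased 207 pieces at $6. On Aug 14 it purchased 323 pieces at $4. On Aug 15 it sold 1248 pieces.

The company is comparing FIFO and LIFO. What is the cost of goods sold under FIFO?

COGS = $8,379

FIFO COGS: 272 @ $9 + 342 @ $6 + 68 @ $5 + 287 @ $7 + 207 @ $6 + 72 @ $4 = $8,379
LIFO COGS: 323 @ $4 + 207 @ $6 + 287 @ $7 + 68 @ $5 + 342 @ $6 + 21 @ $9 = $7,124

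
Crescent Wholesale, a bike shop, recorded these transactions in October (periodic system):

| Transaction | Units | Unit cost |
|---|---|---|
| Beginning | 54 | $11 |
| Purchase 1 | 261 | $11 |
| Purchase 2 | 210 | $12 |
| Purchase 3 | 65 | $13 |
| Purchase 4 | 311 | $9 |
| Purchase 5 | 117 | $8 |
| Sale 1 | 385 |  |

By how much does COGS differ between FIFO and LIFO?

FIFO COGS: 54 @ $11 + 261 @ $11 + 70 @ $12 = $4,305
LIFO COGS: 117 @ $8 + 268 @ $9 = $3,348
Difference = |$4,305 − $3,348| = $957

$957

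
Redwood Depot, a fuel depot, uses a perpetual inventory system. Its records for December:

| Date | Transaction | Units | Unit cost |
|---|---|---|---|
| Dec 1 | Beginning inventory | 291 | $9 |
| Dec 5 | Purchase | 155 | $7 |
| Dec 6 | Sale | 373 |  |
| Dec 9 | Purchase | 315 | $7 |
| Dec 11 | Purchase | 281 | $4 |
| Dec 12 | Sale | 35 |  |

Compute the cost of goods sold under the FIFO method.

COGS = $3,438

Dec 6, 373 sold [FIFO — oldest first]: 291 @ $9 + 82 @ $7 = $3,193
Dec 12, 35 sold [FIFO — oldest first]: 35 @ $7 = $245
Total COGS = $3,193 + $245 = $3,438
Ending inventory: 38 @ $7 + 315 @ $7 + 281 @ $4 = $3,595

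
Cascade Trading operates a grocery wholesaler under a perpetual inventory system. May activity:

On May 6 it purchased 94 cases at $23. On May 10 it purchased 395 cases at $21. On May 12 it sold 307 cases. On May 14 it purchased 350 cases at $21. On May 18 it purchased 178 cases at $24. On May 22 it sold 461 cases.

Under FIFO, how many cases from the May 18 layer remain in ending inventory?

May 12, 307 sold [FIFO — oldest first]: 94 @ $23 + 213 @ $21 = $6,635
May 22, 461 sold [FIFO — oldest first]: 182 @ $21 + 279 @ $21 = $9,681
Total COGS = $6,635 + $9,681 = $16,316
Ending inventory: 71 @ $21 + 178 @ $24 = $5,763

178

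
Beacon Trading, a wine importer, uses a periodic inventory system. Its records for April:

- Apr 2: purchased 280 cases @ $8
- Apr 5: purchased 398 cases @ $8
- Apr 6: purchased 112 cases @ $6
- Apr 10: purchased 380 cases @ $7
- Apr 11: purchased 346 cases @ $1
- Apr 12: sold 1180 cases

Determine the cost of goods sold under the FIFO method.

Apr 12, 1180 sold [FIFO — oldest first]: 280 @ $8 + 398 @ $8 + 112 @ $6 + 380 @ $7 + 10 @ $1 = $8,766
Ending inventory: 336 @ $1 = $336
Check: goods available $9,102 = COGS $8,766 + ending $336

COGS = $8,766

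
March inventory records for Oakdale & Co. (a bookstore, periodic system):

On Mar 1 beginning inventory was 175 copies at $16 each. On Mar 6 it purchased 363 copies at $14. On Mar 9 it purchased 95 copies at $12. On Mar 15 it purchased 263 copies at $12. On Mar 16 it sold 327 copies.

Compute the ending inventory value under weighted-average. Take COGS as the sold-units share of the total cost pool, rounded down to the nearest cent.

Ending inventory = $7,733.58

Mar 16, sell 327: 327/896 × $12,178.00 → $4,444.42
Ending inventory (cost pool remaining) = $7,733.58
Check: goods available $12,178.00 = COGS $4,444.42 + ending $7,733.58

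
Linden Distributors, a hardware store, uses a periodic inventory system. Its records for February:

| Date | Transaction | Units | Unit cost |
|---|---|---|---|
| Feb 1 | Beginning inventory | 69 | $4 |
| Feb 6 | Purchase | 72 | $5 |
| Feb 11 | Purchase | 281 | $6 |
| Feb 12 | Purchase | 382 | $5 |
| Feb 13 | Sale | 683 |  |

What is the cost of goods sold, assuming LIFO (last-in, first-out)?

Feb 13, 683 sold [LIFO — newest first]: 382 @ $5 + 281 @ $6 + 20 @ $5 = $3,696
Ending inventory: 69 @ $4 + 52 @ $5 = $536

COGS = $3,696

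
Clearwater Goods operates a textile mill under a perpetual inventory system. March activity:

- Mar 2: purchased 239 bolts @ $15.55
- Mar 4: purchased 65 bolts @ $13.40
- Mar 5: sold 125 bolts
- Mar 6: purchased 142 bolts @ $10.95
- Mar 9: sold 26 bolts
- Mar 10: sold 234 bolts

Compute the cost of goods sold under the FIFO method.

COGS = $5,474.40

Mar 5, 125 sold [FIFO — oldest first]: 125 @ $15.55 = $1,943.75
Mar 9, 26 sold [FIFO — oldest first]: 26 @ $15.55 = $404.30
Mar 10, 234 sold [FIFO — oldest first]: 88 @ $15.55 + 65 @ $13.40 + 81 @ $10.95 = $3,126.35
Total COGS = $1,943.75 + $404.30 + $3,126.35 = $5,474.40
Ending inventory: 61 @ $10.95 = $667.95
Check: goods available $6,142.35 = COGS $5,474.40 + ending $667.95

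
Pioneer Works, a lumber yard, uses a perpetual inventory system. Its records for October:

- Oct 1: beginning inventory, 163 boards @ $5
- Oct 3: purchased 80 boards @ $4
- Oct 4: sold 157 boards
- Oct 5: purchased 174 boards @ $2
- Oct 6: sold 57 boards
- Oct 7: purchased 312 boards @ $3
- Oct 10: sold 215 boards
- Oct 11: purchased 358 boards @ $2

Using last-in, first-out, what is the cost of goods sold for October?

Oct 4, 157 sold [LIFO — newest first]: 80 @ $4 + 77 @ $5 = $705
Oct 6, 57 sold [LIFO — newest first]: 57 @ $2 = $114
Oct 10, 215 sold [LIFO — newest first]: 215 @ $3 = $645
Total COGS = $705 + $114 + $645 = $1,464
Ending inventory: 86 @ $5 + 117 @ $2 + 97 @ $3 + 358 @ $2 = $1,671

COGS = $1,464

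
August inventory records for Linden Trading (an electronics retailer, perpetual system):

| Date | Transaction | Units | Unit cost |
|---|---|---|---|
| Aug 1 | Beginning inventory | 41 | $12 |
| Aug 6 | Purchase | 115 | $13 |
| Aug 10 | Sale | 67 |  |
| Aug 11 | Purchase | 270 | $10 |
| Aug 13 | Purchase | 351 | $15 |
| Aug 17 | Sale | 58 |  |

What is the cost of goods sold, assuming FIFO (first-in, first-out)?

Aug 10, 67 sold [FIFO — oldest first]: 41 @ $12 + 26 @ $13 = $830
Aug 17, 58 sold [FIFO — oldest first]: 58 @ $13 = $754
Total COGS = $830 + $754 = $1,584
Ending inventory: 31 @ $13 + 270 @ $10 + 351 @ $15 = $8,368
Check: goods available $9,952 = COGS $1,584 + ending $8,368

COGS = $1,584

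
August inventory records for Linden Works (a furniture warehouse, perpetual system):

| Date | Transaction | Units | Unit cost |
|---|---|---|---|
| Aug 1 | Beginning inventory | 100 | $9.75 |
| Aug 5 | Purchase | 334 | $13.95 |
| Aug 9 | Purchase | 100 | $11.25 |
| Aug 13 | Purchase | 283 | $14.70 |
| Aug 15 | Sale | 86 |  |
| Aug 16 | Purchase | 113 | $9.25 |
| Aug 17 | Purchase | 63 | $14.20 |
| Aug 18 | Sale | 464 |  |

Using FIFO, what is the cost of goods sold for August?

Aug 15, 86 sold [FIFO — oldest first]: 86 @ $9.75 = $838.50
Aug 18, 464 sold [FIFO — oldest first]: 14 @ $9.75 + 334 @ $13.95 + 100 @ $11.25 + 16 @ $14.70 = $6,156.00
Total COGS = $838.50 + $6,156.00 = $6,994.50
Ending inventory: 267 @ $14.70 + 113 @ $9.25 + 63 @ $14.20 = $5,864.75
Check: goods available $12,859.25 = COGS $6,994.50 + ending $5,864.75

COGS = $6,994.50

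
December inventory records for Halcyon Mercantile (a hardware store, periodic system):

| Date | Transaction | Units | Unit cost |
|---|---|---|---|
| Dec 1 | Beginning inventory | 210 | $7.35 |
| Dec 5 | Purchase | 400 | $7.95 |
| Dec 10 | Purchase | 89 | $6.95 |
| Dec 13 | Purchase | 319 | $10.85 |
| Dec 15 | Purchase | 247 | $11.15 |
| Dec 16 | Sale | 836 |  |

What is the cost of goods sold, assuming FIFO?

COGS = $6,828.50

Dec 16, 836 sold [FIFO — oldest first]: 210 @ $7.35 + 400 @ $7.95 + 89 @ $6.95 + 137 @ $10.85 = $6,828.50
Ending inventory: 182 @ $10.85 + 247 @ $11.15 = $4,728.75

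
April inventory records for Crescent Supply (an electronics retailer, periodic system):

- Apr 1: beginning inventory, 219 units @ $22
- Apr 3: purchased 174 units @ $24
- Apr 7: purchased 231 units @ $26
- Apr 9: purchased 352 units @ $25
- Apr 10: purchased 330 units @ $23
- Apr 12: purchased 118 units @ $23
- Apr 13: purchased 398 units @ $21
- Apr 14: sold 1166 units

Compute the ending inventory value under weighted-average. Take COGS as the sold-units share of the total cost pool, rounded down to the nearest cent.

Apr 14, sell 1166: 1166/1822 × $42,462.00 → $27,173.81
Ending inventory (cost pool remaining) = $15,288.19
Check: goods available $42,462.00 = COGS $27,173.81 + ending $15,288.19

Ending inventory = $15,288.19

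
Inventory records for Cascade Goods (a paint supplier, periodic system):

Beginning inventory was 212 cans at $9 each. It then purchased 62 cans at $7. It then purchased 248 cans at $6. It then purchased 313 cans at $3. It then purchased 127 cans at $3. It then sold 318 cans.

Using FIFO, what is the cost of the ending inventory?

Ending inventory = $2,544

Sale 1 (318) [FIFO — oldest first]: 212 @ $9 + 62 @ $7 + 44 @ $6 = $2,606
Ending inventory: 204 @ $6 + 313 @ $3 + 127 @ $3 = $2,544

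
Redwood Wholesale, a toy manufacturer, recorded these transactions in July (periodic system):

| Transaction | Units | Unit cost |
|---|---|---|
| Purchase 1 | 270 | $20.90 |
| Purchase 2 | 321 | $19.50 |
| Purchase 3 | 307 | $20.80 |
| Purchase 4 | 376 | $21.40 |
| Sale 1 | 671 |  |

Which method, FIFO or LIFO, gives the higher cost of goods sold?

LIFO

FIFO COGS: 270 @ $20.90 + 321 @ $19.50 + 80 @ $20.80 = $13,566.50
LIFO COGS: 376 @ $21.40 + 295 @ $20.80 = $14,182.40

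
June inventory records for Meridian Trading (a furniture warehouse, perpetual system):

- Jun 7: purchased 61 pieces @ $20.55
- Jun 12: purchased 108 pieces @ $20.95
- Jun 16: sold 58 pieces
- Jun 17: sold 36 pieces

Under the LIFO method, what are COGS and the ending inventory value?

Jun 16, 58 sold [LIFO — newest first]: 58 @ $20.95 = $1,215.10
Jun 17, 36 sold [LIFO — newest first]: 36 @ $20.95 = $754.20
Total COGS = $1,215.10 + $754.20 = $1,969.30
Ending inventory: 61 @ $20.55 + 14 @ $20.95 = $1,546.85
Check: goods available $3,516.15 = COGS $1,969.30 + ending $1,546.85

COGS = $1,969.30; ending inventory = $1,546.85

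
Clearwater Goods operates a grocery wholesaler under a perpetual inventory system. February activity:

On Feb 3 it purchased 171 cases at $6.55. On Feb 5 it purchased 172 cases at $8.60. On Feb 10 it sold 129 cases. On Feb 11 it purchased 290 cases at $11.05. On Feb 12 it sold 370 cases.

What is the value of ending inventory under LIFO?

Feb 10, 129 sold [LIFO — newest first]: 129 @ $8.60 = $1,109.40
Feb 12, 370 sold [LIFO — newest first]: 290 @ $11.05 + 43 @ $8.60 + 37 @ $6.55 = $3,816.65
Total COGS = $1,109.40 + $3,816.65 = $4,926.05
Ending inventory: 134 @ $6.55 = $877.70

Ending inventory = $877.70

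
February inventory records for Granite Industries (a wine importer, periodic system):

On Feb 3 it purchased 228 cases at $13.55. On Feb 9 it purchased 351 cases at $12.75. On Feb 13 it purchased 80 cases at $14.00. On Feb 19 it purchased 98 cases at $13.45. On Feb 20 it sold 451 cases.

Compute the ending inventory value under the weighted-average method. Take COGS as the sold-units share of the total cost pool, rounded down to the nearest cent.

Feb 20, sell 451: 451/757 × $10,002.75 → $5,959.36
Ending inventory (cost pool remaining) = $4,043.39
Check: goods available $10,002.75 = COGS $5,959.36 + ending $4,043.39

Ending inventory = $4,043.39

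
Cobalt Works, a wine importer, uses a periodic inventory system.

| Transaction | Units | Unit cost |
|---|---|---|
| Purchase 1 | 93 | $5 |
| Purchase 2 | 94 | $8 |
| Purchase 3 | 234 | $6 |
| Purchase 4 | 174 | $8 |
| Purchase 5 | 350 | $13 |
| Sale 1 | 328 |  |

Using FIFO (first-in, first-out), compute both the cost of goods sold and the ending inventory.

Sale 1 (328) [FIFO — oldest first]: 93 @ $5 + 94 @ $8 + 141 @ $6 = $2,063
Ending inventory: 93 @ $6 + 174 @ $8 + 350 @ $13 = $6,500

COGS = $2,063; ending inventory = $6,500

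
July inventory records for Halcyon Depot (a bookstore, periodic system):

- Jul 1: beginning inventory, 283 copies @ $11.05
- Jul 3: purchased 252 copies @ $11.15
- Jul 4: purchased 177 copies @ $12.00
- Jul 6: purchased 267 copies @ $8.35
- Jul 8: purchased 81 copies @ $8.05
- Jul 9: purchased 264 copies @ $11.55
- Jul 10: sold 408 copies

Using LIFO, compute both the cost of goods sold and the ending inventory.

Jul 10, 408 sold [LIFO — newest first]: 264 @ $11.55 + 81 @ $8.05 + 63 @ $8.35 = $4,227.30
Ending inventory: 283 @ $11.05 + 252 @ $11.15 + 177 @ $12.00 + 204 @ $8.35 = $9,764.35

COGS = $4,227.30; ending inventory = $9,764.35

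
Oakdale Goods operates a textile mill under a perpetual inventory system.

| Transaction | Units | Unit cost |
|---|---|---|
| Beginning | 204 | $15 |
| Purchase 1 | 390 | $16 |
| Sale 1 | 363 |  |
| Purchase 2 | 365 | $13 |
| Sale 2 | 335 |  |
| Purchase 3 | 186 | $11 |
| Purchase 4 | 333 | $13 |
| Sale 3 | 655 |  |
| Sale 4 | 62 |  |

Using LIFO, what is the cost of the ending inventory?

Ending inventory = $945

Sale 1 (363) [LIFO — newest first]: 363 @ $16 = $5,808
Sale 2 (335) [LIFO — newest first]: 335 @ $13 = $4,355
Sale 3 (655) [LIFO — newest first]: 333 @ $13 + 186 @ $11 + 30 @ $13 + 27 @ $16 + 79 @ $15 = $8,382
Sale 4 (62) [LIFO — newest first]: 62 @ $15 = $930
Total COGS = $5,808 + $4,355 + $8,382 + $930 = $19,475
Ending inventory: 63 @ $15 = $945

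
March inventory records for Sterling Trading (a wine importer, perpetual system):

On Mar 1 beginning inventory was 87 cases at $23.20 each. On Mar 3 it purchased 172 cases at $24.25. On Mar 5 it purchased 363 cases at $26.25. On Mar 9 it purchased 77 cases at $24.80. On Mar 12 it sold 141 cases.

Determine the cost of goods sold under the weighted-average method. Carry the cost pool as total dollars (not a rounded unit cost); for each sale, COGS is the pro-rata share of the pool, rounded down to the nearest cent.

After Mar 1: 87 on hand, pool $2,018.40 (≈ $23.2000 each)
After Mar 3: 259 on hand, pool $6,189.40 (≈ $23.8973 each)
After Mar 5: 622 on hand, pool $15,718.15 (≈ $25.2703 each)
After Mar 9: 699 on hand, pool $17,627.75 (≈ $25.2185 each)
Mar 12, sell 141: 141/699 × $17,627.75 → $3,555.81
Ending inventory (cost pool remaining) = $14,071.94
Check: goods available $17,627.75 = COGS $3,555.81 + ending $14,071.94

COGS = $3,555.81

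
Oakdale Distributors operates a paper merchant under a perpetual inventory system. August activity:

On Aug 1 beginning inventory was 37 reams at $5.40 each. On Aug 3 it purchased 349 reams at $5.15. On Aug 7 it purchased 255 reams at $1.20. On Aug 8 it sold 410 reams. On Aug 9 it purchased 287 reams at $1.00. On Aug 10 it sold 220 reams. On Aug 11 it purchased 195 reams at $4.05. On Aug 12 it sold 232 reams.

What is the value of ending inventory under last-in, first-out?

Ending inventory = $1,228.90

Aug 8, 410 sold [LIFO — newest first]: 255 @ $1.20 + 155 @ $5.15 = $1,104.25
Aug 10, 220 sold [LIFO — newest first]: 220 @ $1.00 = $220.00
Aug 12, 232 sold [LIFO — newest first]: 195 @ $4.05 + 37 @ $1.00 = $826.75
Total COGS = $1,104.25 + $220.00 + $826.75 = $2,151.00
Ending inventory: 37 @ $5.40 + 194 @ $5.15 + 30 @ $1.00 = $1,228.90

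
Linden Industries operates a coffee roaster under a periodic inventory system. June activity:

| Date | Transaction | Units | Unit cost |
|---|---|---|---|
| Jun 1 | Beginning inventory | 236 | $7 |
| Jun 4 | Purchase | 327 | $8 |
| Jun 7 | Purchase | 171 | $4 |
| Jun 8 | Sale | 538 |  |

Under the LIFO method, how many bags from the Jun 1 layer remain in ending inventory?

Jun 8, 538 sold [LIFO — newest first]: 171 @ $4 + 327 @ $8 + 40 @ $7 = $3,580
Ending inventory: 196 @ $7 = $1,372

196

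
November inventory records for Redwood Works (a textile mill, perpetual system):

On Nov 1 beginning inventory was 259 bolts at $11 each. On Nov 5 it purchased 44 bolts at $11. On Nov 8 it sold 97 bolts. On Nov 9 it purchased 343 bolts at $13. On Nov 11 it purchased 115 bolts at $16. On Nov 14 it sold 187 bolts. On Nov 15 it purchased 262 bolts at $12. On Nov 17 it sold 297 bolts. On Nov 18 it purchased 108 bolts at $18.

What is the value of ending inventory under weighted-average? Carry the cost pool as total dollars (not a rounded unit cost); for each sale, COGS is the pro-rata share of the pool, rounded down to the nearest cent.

After Nov 1: 259 on hand, pool $2,849.00 (≈ $11.0000 each)
After Nov 5: 303 on hand, pool $3,333.00 (≈ $11.0000 each)
Nov 8, sell 97: 97/303 × $3,333.00 → $1,067.00
After Nov 9: 549 on hand, pool $6,725.00 (≈ $12.2495 each)
After Nov 11: 664 on hand, pool $8,565.00 (≈ $12.8991 each)
Nov 14, sell 187: 187/664 × $8,565.00 → $2,412.13
After Nov 15: 739 on hand, pool $9,296.87 (≈ $12.5803 each)
Nov 17, sell 297: 297/739 × $9,296.87 → $3,736.36
After Nov 18: 550 on hand, pool $7,504.51 (≈ $13.6446 each)
Total COGS = $1,067.00 + $2,412.13 + $3,736.36 = $7,215.49
Ending inventory (cost pool remaining) = $7,504.51

Ending inventory = $7,504.51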